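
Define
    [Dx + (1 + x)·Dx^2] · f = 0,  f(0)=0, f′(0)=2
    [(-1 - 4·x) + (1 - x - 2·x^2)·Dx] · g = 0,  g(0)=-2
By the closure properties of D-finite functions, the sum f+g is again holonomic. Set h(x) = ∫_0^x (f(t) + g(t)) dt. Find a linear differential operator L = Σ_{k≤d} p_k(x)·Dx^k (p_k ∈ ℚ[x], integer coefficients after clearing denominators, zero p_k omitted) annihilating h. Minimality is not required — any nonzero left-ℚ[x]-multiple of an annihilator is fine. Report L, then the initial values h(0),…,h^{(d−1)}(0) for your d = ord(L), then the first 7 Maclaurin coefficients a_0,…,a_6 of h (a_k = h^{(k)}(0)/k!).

L = (-42 - 144·x - 144·x^2 - 96·x^3)·Dx^2 + (-28 - 172·x - 312·x^2 - 328·x^3 - 160·x^4)·Dx^3 + (7 + 14·x - 5·x^2 - 56·x^3 - 76·x^4 - 32·x^5)·Dx^4  (order 4).
h: a_k = 0, -2, 0, -7/3, -7/3, -9/2, -104/15, …
ICs: h(0) = 0, h′(0) = -2, h′′(0) = 0, h′′′(0) = -14.

f: a_k = 0, 2, -1, 2/3, -1/2, 2/5, -1/3, …
g: a_k = -2, -2, -6, -10, -22, -42, -86, …
Weyl lclm of L_f,L_g ⇒ L₀ (ord ≤ 3).
Integrate: L := L₀·Dx.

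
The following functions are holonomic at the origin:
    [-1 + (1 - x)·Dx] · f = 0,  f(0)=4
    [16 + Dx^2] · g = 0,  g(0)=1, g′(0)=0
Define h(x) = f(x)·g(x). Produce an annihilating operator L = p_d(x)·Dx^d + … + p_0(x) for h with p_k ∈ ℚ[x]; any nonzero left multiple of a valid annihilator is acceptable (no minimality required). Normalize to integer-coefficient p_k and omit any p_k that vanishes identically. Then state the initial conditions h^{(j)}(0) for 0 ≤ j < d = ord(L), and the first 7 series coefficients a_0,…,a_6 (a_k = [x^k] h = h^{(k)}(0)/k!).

f: a_k = 4, 4, 4, 4, 4, 4, 4, …
g: a_k = 1, 0, -8, 0, 32/3, 0, -256/45, …
h₀=f·g: eliminate ⇒ L₀, order ≤ 1·2.
L = (-16 + 16·x) + 2·Dx + (-1 + x)·Dx^2  (order 2).
h: a_k = 4, 4, -28, -28, 44/3, 44/3, -364/45, …
ICs: h(0) = 4, h′(0) = 4.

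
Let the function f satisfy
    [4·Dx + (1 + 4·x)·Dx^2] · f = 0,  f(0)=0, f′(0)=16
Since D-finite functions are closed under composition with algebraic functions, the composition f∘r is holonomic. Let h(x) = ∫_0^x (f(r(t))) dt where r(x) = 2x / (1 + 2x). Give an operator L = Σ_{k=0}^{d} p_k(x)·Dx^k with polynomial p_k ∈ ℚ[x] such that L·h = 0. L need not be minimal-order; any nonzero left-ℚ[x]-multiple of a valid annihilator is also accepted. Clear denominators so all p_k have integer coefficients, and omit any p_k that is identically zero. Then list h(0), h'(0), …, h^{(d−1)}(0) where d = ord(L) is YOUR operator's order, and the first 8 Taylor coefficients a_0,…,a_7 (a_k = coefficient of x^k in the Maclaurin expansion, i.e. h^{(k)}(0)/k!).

f: a_k = 0, 16, -32, 256/3, -256, 4096/5, -8192/3, 65536/7, …
L₀ from L_f via x↦r, Dx↦r'^{-1}Dx.
Integrate: L := L₀·Dx.
L = (12 + 40·x)·Dx^2 + (1 + 12·x + 20·x^2)·Dx^3  (order 3).
h: a_k = 0, 0, 16, -64, 992/3, -9984/5, 199936/15, -95232, …
ICs: h(0) = 0, h′(0) = 0, h′′(0) = 32.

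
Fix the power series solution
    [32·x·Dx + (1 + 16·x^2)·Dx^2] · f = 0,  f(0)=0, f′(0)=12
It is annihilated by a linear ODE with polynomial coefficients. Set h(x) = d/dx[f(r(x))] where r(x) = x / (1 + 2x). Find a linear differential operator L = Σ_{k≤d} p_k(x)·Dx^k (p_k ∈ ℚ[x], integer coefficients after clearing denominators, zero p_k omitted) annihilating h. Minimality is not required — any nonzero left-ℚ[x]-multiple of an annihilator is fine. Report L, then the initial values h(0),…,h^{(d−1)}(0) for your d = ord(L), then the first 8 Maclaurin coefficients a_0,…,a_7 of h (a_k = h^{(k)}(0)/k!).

L = (4 + 40·x) + (1 + 4·x + 20·x^2)·Dx  (order 1).
h: a_k = 12, -48, -48, 1152, -3648, -8448, 106752, -258048, …
ICs: h(0) = 12.

f: a_k = 0, 12, 0, -64, 0, 3072/5, 0, -49152/7, …
h₀=f(r): pull back L_f along r ⇒ L₀.
Differentiate: ansatz ord ≤ ord L₀ ⇒ L.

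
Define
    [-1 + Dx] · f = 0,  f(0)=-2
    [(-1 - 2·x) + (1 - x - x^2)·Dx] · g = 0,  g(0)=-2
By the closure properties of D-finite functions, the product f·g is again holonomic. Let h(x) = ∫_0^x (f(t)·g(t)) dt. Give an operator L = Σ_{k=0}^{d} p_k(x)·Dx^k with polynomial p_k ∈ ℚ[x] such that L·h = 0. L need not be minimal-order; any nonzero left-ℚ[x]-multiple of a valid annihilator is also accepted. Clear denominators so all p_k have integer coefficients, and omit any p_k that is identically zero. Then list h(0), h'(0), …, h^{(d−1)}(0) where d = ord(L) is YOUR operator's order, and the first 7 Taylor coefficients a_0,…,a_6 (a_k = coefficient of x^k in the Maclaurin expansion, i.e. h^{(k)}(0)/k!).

L = (2 + x - x^2)·Dx + (-1 + x + x^2)·Dx^2  (order 2).
h: a_k = 0, 4, 4, 14/3, 17/3, 221/30, 893/90, …
ICs: h(0) = 0, h′(0) = 4.

f: a_k = -2, -2, -1, -1/3, -1/12, -1/60, -1/360, …
g: a_k = -2, -2, -4, -6, -10, -16, -26, …
f·g: L₀ = L_f ⊗_s L_g, ord ≤ 1·1.
h=∫₀ˣh₀: take L = L₀·Dx.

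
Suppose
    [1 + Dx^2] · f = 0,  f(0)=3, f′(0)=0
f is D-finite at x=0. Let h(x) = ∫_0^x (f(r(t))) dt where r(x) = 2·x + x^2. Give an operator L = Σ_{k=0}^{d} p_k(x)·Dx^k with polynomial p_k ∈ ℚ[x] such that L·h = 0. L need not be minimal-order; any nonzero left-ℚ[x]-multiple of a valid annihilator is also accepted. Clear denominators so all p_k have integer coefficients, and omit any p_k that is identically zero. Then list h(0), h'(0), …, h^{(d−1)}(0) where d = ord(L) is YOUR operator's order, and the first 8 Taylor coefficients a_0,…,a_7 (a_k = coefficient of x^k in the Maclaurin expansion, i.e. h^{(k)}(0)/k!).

L = (4 + 12·x + 12·x^2 + 4·x^3)·Dx - Dx^2 + (1 + x)·Dx^3  (order 3).
h: a_k = 0, 3, 0, -2, -3/2, 1/10, 2/3, 41/105, …
ICs: h(0) = 0, h′(0) = 3, h′′(0) = 0.

f: a_k = 3, 0, -3/2, 0, 1/8, 0, -1/240, 0, …
L₀ from L_f via x↦r, Dx↦r'^{-1}Dx.
h=∫₀ˣh₀: take L = L₀·Dx.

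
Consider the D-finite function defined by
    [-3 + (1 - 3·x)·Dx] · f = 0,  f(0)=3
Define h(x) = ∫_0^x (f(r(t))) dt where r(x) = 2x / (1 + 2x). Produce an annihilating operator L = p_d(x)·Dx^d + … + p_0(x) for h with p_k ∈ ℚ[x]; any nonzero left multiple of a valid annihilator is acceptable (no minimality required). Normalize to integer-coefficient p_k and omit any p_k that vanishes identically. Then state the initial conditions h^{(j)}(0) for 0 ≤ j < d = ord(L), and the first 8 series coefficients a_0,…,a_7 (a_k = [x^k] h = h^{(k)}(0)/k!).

f: a_k = 3, 9, 27, 81, 243, 729, 2187, 6561, …
L₀ from L_f via x↦r, Dx↦r'^{-1}Dx.
∫: right-multiply L₀ by Dx.
L = 6·Dx + (-1 + 2·x + 8·x^2)·Dx^2  (order 2).
h: a_k = 0, 3, 9, 24, 72, 1152/5, 768, 18432/7, …
ICs: h(0) = 0, h′(0) = 3.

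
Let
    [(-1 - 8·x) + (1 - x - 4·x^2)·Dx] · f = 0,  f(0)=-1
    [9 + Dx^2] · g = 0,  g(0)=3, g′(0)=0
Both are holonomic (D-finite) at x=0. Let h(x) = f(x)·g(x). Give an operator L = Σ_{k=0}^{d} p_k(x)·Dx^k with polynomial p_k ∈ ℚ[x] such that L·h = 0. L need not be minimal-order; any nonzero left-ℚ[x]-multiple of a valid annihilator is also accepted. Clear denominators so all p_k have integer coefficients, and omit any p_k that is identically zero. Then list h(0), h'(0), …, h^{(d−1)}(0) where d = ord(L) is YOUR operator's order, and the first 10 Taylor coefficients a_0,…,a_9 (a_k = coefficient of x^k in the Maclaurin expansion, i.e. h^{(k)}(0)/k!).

L = (-1 + 9·x + 36·x^2) + (2 + 16·x)·Dx + (-1 + x + 4·x^2)·Dx^2  (order 2).
h: a_k = -3, -3, -3/2, -27/2, -237/8, -669/8, -15927/80, -42687/80, -5960307/4480, -3104439/896, …
ICs: h(0) = -3, h′(0) = -3.

f: a_k = -1, -1, -5, -9, -29, -65, -181, -441, -1165, -2929, …
g: a_k = 3, 0, -27/2, 0, 81/8, 0, -243/80, 0, 2187/4480, 0, …
h₀=f·g: eliminate ⇒ L₀, order ≤ 1·2.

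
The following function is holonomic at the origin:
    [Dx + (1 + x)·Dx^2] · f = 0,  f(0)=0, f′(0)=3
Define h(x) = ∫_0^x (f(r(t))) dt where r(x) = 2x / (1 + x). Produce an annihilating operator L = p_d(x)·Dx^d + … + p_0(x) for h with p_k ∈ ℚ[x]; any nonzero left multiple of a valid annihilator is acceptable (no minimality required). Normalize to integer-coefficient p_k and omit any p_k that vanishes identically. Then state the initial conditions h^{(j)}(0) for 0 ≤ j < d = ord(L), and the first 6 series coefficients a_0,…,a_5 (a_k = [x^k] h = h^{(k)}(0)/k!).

L = (4 + 6·x)·Dx^2 + (1 + 4·x + 3·x^2)·Dx^3  (order 3).
h: a_k = 0, 0, 3, -4, 13/2, -12, …
ICs: h(0) = 0, h′(0) = 0, h′′(0) = 6.

f: a_k = 0, 3, -3/2, 1, -3/4, 3/5, …
Substitute x→r, Dx→(1/r')Dx; clear ⇒ L₀.
h=∫₀ˣh₀: take L = L₀·Dx.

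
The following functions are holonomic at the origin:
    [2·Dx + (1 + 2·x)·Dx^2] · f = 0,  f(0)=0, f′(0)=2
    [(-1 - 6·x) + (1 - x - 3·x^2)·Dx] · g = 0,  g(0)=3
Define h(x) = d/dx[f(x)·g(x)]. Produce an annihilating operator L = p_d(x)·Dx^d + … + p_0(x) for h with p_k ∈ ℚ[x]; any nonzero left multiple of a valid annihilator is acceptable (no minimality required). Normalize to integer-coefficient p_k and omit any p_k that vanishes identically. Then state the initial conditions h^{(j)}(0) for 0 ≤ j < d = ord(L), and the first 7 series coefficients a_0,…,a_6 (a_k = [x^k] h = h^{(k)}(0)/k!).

L = (26 + 108·x + 162·x^2) + (2 + 28·x + 117·x^2 + 126·x^3)·Dx + (-1 - 4·x + 2·x^2 + 21·x^3 + 18·x^4)·Dx^2  (order 2).
h: a_k = 6, 0, 78, 56, 556, 3636/5, 17838/5, …
ICs: h(0) = 6, h′(0) = 0.

f: a_k = 0, 2, -2, 8/3, -4, 32/5, -32/3, …
g: a_k = 3, 3, 12, 21, 57, 120, 291, …
Product ⇒ symmetric product L₀, ord ≤ 2.
Derive L from L₀ (diff closure).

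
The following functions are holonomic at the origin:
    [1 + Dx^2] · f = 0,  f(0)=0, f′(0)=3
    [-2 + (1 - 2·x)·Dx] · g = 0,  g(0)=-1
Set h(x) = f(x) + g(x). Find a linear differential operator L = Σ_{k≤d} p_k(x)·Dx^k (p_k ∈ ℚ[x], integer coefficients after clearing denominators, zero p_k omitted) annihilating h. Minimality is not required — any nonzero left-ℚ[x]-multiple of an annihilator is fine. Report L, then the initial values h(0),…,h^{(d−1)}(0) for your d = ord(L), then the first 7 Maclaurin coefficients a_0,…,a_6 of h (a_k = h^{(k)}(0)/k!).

f: a_k = 0, 3, 0, -1/2, 0, 1/40, 0, …
g: a_k = -1, -2, -4, -8, -16, -32, -64, …
Sum ⇒ L₀ = lclm(L_f,L_g) in ℚ(x)⟨Dx⟩.
L = (-50 + 8·x - 8·x^2) + (9 - 22·x + 12·x^2 - 8·x^3)·Dx + (-50 + 8·x - 8·x^2)·Dx^2 + (9 - 22·x + 12·x^2 - 8·x^3)·Dx^3  (order 3).
h: a_k = -1, 1, -4, -17/2, -16, -1279/40, -64, …
ICs: h(0) = -1, h′(0) = 1, h′′(0) = -8.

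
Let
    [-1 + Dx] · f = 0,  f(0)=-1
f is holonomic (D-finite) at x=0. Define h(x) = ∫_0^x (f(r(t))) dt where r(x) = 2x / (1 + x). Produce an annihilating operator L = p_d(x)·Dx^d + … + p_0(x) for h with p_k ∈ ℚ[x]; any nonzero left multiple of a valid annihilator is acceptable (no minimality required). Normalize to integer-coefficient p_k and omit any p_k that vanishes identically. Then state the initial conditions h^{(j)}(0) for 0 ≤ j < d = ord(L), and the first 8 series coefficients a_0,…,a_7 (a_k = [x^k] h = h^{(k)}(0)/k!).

L = -2·Dx + (1 + 2·x + x^2)·Dx^2  (order 2).
h: a_k = 0, -1, -1, 0, 1/6, -2/15, 1/15, -4/315, …
ICs: h(0) = 0, h′(0) = -1.

f: a_k = -1, -1, -1/2, -1/6, -1/24, -1/120, -1/720, -1/5040, …
h₀=f(r): pull back L_f along r ⇒ L₀.
h=∫h₀ ⇒ L = L₀·Dx.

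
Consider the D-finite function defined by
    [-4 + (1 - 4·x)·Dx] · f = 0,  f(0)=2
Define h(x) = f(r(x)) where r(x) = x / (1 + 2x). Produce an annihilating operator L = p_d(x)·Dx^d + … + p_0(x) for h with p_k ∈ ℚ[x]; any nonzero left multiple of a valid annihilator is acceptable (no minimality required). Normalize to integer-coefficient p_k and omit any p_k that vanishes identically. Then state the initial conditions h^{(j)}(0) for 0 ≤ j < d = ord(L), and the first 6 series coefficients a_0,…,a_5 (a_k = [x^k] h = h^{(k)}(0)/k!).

L = 4 + (-1 + 4·x^2)·Dx  (order 1).
h: a_k = 2, 8, 16, 32, 64, 128, …
ICs: h(0) = 2.

f: a_k = 2, 8, 32, 128, 512, 2048, …
f∘r: x↦r, Dx↦Dx/r' in L_f ⇒ L₀.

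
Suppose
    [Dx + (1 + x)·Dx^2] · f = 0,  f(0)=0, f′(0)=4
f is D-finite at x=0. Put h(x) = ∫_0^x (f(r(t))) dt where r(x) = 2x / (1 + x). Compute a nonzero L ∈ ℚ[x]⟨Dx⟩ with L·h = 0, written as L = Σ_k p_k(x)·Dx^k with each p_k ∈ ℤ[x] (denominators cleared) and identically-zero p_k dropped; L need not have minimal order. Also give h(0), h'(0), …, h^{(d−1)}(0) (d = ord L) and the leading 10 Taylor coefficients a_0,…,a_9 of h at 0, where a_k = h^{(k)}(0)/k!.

L = (4 + 6·x)·Dx^2 + (1 + 4·x + 3·x^2)·Dx^3  (order 3).
h: a_k = 0, 0, 4, -16/3, 26/3, -16, 484/15, -208/3, 1093/7, -3280/9, …
ICs: h(0) = 0, h′(0) = 0, h′′(0) = 8.

f: a_k = 0, 4, -2, 4/3, -1, 4/5, -2/3, 4/7, -1/2, 4/9, …
h₀=f(r): pull back L_f along r ⇒ L₀.
Integrate: L := L₀·Dx.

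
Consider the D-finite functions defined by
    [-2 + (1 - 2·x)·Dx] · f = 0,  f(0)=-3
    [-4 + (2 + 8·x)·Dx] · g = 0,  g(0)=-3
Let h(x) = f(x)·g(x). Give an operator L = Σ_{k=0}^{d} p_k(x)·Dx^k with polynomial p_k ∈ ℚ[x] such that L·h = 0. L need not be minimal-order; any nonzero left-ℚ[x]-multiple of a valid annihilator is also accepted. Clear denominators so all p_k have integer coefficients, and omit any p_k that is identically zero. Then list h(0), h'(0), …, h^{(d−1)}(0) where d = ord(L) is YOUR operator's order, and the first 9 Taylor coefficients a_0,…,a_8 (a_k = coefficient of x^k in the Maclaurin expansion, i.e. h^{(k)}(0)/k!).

f: a_k = -3, -6, -12, -24, -48, -96, -192, -384, -768, …
g: a_k = -3, -6, 6, -12, 30, -84, 252, -792, 2574, …
h₀=f·g: eliminate ⇒ L₀, order ≤ 1·1.
L = (4 + 4·x) + (-1 - 2·x + 8·x^2)·Dx  (order 1).
h: a_k = 9, 36, 54, 144, 198, 648, 540, 3456, -810, …
ICs: h(0) = 9.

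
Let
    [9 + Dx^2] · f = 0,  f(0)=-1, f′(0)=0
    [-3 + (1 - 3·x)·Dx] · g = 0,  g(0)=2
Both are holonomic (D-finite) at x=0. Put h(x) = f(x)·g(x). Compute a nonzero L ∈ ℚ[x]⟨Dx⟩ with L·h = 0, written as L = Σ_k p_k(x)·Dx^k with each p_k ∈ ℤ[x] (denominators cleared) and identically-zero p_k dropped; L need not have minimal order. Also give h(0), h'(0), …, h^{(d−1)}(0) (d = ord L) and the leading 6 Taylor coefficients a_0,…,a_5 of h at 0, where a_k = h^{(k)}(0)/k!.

f: a_k = -1, 0, 9/2, 0, -27/8, 0, …
g: a_k = 2, 6, 18, 54, 162, 486, …
f·g: L₀ = L_f ⊗_s L_g, ord ≤ 2·1.
L = (-9 + 27·x) + 6·Dx + (-1 + 3·x)·Dx^2  (order 2).
h: a_k = -2, -6, -9, -27, -351/4, -1053/4, …
ICs: h(0) = -2, h′(0) = -6.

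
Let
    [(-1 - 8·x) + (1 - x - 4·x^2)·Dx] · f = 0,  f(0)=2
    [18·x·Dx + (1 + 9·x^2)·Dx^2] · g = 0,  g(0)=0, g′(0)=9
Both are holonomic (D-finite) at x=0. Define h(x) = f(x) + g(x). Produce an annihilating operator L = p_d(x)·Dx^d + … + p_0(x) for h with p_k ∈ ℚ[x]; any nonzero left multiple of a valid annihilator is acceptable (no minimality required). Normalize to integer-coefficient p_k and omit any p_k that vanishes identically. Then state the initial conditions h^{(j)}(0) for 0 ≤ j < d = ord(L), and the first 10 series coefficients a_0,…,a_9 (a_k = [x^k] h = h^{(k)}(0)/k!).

f: a_k = 2, 2, 10, 18, 58, 130, 362, 882, 2330, 5858, …
g: a_k = 0, 9, 0, -27, 0, 729/5, 0, -6561/7, 0, 6561, …
h₀=f+g: left-lcm gives L₀, ord ≤ 3.
L = (-90 + 360·x + 6462·x^2 + 14688·x^3 + 63936·x^4 + 31104·x^6)·Dx + (36 + 294·x + 324·x^2 + 3198·x^3 + 13680·x^4 + 46080·x^5 + 3888·x^6 + 31104·x^7)·Dx^2 + (-5 - 16·x - 160·x^2 + 96·x^3 - 555·x^4 + 2304·x^5 + 4896·x^6 + 1296·x^7 + 5184·x^8)·Dx^3  (order 3).
h: a_k = 2, 11, 10, -9, 58, 1379/5, 362, -387/7, 2330, 12419, …
ICs: h(0) = 2, h′(0) = 11, h′′(0) = 20.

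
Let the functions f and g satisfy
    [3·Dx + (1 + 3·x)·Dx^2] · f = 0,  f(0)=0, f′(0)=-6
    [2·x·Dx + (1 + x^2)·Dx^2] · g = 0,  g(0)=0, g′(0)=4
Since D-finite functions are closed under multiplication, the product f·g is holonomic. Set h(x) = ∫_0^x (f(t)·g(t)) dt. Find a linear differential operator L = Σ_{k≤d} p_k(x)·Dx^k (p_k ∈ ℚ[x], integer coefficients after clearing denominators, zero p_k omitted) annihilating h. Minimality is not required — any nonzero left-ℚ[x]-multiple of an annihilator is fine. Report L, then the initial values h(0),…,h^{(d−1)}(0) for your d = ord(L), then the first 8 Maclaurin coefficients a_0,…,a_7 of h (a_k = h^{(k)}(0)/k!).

f: a_k = 0, -6, 9, -18, 81/2, -486/5, 243, -4374/7, …
g: a_k = 0, 4, 0, -4/3, 0, 4/5, 0, -4/7, …
Product ⇒ symmetric product L₀, ord ≤ 4.
∫: right-multiply L₀ by Dx.
L = (264 + 1260·x + 1008·x^2 + 3420·x^3 + 3240·x^4 + 4212·x^5 + 324·x^7)·Dx^2 + (178 + 660·x + 3828·x^2 + 7308·x^3 + 12960·x^4 + 10044·x^5 + 11340·x^6 + 324·x^7 + 1134·x^8)·Dx^3 + (132 + 608·x + 1728·x^2 + 4568·x^3 + 6456·x^4 + 8856·x^5 + 5184·x^6 + 5544·x^7 + 324·x^8 + 648·x^9)·Dx^4 + (13 + 102·x + 341·x^2 + 744·x^3 + 1138·x^4 + 1236·x^5 + 1386·x^6 + 648·x^7 + 657·x^8 + 54·x^9 + 81·x^10)·Dx^5  (order 5).
h: a_k = 0, 0, 0, -8, 9, -64/5, 25, -264/5, …
ICs: h(0) = 0, h′(0) = 0, h′′(0) = 0, h′′′(0) = -48, h′′′′(0) = 216.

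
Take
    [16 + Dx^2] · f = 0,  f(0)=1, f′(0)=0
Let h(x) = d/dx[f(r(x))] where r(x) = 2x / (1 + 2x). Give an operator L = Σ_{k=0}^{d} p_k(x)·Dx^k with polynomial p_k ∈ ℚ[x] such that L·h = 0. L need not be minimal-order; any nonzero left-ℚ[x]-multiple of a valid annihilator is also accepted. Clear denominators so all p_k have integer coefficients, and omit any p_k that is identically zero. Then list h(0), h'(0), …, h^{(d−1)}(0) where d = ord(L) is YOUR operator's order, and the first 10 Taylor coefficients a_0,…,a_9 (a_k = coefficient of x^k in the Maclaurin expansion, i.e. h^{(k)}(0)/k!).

f: a_k = 1, 0, -8, 0, 32/3, 0, -256/45, 0, 512/315, 0, …
f∘r: x↦r, Dx↦Dx/r' in L_f ⇒ L₀.
Derive L from L₀ (diff closure).
L = (88 + 96·x + 96·x^2) + (12 + 72·x + 144·x^2 + 96·x^3)·Dx + (1 + 8·x + 24·x^2 + 32·x^3 + 16·x^4)·Dx^2  (order 2).
h: a_k = 0, -64, 384, -2560/3, -5120/3, 351232/15, -587776/5, 25739264/63, -36732928/35, 4802363392/2835, …
ICs: h(0) = 0, h′(0) = -64.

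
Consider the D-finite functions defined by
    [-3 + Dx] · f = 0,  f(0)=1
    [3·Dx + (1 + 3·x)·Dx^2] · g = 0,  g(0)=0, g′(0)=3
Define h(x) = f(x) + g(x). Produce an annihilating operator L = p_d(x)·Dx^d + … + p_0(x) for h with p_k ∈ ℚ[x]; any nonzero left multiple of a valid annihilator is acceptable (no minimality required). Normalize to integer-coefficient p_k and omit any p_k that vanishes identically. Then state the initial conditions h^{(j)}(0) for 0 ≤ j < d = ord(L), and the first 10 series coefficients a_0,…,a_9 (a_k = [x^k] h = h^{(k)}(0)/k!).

L = (-27 - 27·x)·Dx + (3 - 18·x - 27·x^2)·Dx^2 + (2 + 9·x + 9·x^2)·Dx^3  (order 3).
h: a_k = 1, 6, 0, 27/2, -135/8, 405/8, -9639/80, 25029/80, -3673431/4480, 9798003/4480, …
ICs: h(0) = 1, h′(0) = 6, h′′(0) = 0.

f: a_k = 1, 3, 9/2, 9/2, 27/8, 81/40, 81/80, 243/560, 729/4480, 243/4480, …
g: a_k = 0, 3, -9/2, 9, -81/4, 243/5, -243/2, 2187/7, -6561/8, 2187, …
Weyl lclm of L_f,L_g ⇒ L₀ (ord ≤ 3).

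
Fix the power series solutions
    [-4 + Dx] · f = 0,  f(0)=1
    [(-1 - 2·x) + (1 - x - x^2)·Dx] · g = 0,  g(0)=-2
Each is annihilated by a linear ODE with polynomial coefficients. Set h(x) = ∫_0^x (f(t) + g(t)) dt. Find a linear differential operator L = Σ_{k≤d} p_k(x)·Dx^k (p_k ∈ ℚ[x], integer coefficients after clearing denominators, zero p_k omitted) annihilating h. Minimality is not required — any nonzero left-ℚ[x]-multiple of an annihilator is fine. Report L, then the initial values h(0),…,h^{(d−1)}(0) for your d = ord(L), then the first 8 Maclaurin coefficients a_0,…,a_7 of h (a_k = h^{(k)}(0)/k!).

f: a_k = 1, 4, 8, 32/3, 32/3, 128/15, 256/45, 1024/315, …
g: a_k = -2, -2, -4, -6, -10, -16, -26, -42, …
Weyl lclm of L_f,L_g ⇒ L₀ (ord ≤ 2).
h=∫₀ˣh₀: take L = L₀·Dx.
L = (8·x + 72·x^2 + 32·x^3)·Dx + (12 - 38·x - 22·x^2 + 32·x^3 + 16·x^4)·Dx^2 + (-3 + 9·x + x^2 - 10·x^3 - 4·x^4)·Dx^3  (order 3).
h: a_k = 0, -1, 1, 4/3, 7/6, 2/15, -56/45, -914/315, …
ICs: h(0) = 0, h′(0) = -1, h′′(0) = 2.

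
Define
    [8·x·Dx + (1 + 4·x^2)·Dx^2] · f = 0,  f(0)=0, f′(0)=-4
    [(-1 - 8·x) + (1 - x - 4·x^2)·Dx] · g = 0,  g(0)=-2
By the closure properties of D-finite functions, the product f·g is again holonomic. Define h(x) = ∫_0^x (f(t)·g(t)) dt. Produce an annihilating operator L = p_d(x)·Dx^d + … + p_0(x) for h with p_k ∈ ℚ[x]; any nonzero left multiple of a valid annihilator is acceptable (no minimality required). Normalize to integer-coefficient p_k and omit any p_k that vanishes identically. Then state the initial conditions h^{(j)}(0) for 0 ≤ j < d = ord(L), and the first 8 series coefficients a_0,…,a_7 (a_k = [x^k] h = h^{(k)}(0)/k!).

L = (8 + 8·x + 96·x^2)·Dx + (2 + 8·x + 16·x^2 + 96·x^3)·Dx^2 + (-1 + x + 4·x^3 + 16·x^4)·Dx^3  (order 3).
h: a_k = 0, 0, 4, 8/3, 22/3, 184/15, 1532/45, 2248/35, …
ICs: h(0) = 0, h′(0) = 0, h′′(0) = 8.

f: a_k = 0, -4, 0, 16/3, 0, -64/5, 0, 256/7, …
g: a_k = -2, -2, -10, -18, -58, -130, -362, -882, …
Product ⇒ symmetric product L₀, ord ≤ 2.
h=∫h₀ ⇒ L = L₀·Dx.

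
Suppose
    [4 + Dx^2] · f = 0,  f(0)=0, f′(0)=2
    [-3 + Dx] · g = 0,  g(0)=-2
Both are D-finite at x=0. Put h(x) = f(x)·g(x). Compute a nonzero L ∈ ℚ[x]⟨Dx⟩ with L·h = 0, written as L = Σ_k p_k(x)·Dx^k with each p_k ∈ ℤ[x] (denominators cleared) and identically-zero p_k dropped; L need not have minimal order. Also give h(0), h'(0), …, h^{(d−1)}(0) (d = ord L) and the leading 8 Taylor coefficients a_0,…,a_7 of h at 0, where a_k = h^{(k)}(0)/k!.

f: a_k = 0, 2, 0, -4/3, 0, 4/15, 0, -8/315, …
g: a_k = -2, -6, -9, -9, -27/4, -81/20, -81/40, -243/280, …
h₀=f·g: eliminate ⇒ L₀, order ≤ 2·1.
L = 13 - 6·Dx + Dx^2  (order 2).
h: a_k = 0, -4, -12, -46/3, -10, -61/30, 23/10, 3277/1260, …
ICs: h(0) = 0, h′(0) = -4.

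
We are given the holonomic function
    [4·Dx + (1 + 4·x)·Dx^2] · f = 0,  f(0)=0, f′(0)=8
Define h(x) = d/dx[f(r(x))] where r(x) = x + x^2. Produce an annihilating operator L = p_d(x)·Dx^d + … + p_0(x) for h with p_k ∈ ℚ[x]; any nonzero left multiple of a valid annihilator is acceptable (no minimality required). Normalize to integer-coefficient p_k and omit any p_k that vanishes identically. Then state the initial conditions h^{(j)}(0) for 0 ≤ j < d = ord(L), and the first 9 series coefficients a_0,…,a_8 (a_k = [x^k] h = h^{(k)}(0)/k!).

L = 2 + (1 + 2·x)·Dx  (order 1).
h: a_k = 8, -16, 32, -64, 128, -256, 512, -1024, 2048, …
ICs: h(0) = 8.

f: a_k = 0, 8, -16, 128/3, -128, 2048/5, -4096/3, 32768/7, -16384, …
Substitute x→r, Dx→(1/r')Dx; clear ⇒ L₀.
h=h₀': d/dx-closure on L₀ ⇒ L.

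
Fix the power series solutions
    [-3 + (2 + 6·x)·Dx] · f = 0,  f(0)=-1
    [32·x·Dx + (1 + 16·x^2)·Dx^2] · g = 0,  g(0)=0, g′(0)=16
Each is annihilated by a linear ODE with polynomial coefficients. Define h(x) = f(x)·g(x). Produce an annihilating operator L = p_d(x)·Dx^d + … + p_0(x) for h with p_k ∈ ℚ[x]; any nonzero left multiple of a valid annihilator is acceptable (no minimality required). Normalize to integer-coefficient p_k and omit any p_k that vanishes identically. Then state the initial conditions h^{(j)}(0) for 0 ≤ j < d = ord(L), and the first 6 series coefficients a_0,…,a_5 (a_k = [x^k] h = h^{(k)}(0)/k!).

f: a_k = -1, -3/2, 9/8, -27/16, 405/128, -1701/256, …
g: a_k = 0, 16, 0, -256/3, 0, 4096/5, …
Product ⇒ symmetric product L₀, ord ≤ 2.
L = (27 - 192·x - 144·x^2) + (-12 + 92·x + 576·x^2 + 576·x^3)·Dx + (4 + 24·x + 100·x^2 + 384·x^3 + 576·x^4)·Dx^2  (order 2).
h: a_k = 0, -16, -24, 310/3, 101, -34583/40, …
ICs: h(0) = 0, h′(0) = -16.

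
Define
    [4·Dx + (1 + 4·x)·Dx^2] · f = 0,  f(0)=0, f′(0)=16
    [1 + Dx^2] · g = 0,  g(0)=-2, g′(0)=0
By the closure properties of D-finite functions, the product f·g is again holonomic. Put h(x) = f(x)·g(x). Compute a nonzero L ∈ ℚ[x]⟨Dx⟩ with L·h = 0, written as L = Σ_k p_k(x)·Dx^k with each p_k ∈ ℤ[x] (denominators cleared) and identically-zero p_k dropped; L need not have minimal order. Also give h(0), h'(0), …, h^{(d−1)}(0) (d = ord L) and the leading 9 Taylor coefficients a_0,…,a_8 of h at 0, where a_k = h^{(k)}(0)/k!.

f: a_k = 0, 16, -32, 256/3, -256, 4096/5, -8192/3, 65536/7, -32768, …
g: a_k = -2, 0, 1, 0, -1/12, 0, 1/360, 0, -1/20160, …
f·g: L₀ = L_f ⊗_s L_g, ord ≤ 2·2.
L = (-147 - 144·x - 224·x^2 + 256·x^3 + 256·x^4) + (-56 - 160·x + 384·x^2 + 512·x^3)·Dx + (-150 - 160·x - 192·x^2 + 512·x^3 + 512·x^4)·Dx^2 + (-56 - 160·x + 384·x^2 + 512·x^3)·Dx^3 + (-3 - 16·x + 32·x^2 + 256·x^3 + 256·x^4)·Dx^4  (order 4).
h: a_k = 0, -32, 64, -464/3, 480, -7772/5, 5208, -1880806/105, 2827196/45, …
ICs: h(0) = 0, h′(0) = -32, h′′(0) = 128, h′′′(0) = -928.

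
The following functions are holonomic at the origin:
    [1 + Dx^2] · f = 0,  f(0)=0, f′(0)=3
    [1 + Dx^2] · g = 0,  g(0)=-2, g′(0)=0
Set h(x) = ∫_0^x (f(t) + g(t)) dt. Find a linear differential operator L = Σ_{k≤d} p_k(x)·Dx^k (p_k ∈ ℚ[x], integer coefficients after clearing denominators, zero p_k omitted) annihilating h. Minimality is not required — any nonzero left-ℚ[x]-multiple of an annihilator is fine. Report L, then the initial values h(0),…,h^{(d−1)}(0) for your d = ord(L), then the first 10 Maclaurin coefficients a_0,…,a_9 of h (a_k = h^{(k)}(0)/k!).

L = Dx + Dx^3  (order 3).
h: a_k = 0, -2, 3/2, 1/3, -1/8, -1/60, 1/240, 1/2520, -1/13440, -1/181440, …
ICs: h(0) = 0, h′(0) = -2, h′′(0) = 3.

f: a_k = 0, 3, 0, -1/2, 0, 1/40, 0, -1/1680, 0, 1/120960, …
g: a_k = -2, 0, 1, 0, -1/12, 0, 1/360, 0, -1/20160, 0, …
L₀ := lclm(L_f,L_g); ord L₀ ≤ 2+2.
h=∫₀ˣh₀: take L = L₀·Dx.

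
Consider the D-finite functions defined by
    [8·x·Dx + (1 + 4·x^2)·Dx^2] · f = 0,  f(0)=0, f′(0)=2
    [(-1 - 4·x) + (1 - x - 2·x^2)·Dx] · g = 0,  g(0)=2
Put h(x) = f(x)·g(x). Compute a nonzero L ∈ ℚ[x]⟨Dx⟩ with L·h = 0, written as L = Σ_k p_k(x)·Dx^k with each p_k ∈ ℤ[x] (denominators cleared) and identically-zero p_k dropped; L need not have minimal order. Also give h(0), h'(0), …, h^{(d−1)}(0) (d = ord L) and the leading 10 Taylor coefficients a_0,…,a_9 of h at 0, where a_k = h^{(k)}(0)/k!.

f: a_k = 0, 2, 0, -8/3, 0, 32/5, 0, -128/7, 0, 512/9, …
g: a_k = 2, 2, 6, 10, 22, 42, 86, 170, 342, 682, …
Product ⇒ symmetric product L₀, ord ≤ 2.
L = (4 + 8·x + 48·x^2) + (2 + 16·x^2 + 48·x^3)·Dx + (-1 + x - 2·x^2 + 4·x^3 + 8·x^4)·Dx^2  (order 2).
h: a_k = 0, 4, 4, 20/3, 44/3, 204/5, 1052/15, 12092/105, 1788/7, 188852/315, …
ICs: h(0) = 0, h′(0) = 4.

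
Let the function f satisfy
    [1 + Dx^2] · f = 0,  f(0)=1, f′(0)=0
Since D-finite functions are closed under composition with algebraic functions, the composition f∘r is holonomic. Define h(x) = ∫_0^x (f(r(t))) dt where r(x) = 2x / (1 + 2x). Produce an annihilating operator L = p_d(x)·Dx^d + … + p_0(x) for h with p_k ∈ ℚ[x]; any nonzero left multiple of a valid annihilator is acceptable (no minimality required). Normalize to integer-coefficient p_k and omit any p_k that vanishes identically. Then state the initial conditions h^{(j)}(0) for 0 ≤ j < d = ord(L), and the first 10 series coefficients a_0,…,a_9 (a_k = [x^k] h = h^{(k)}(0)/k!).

L = 4·Dx + (4 + 24·x + 48·x^2 + 32·x^3)·Dx^2 + (1 + 8·x + 24·x^2 + 32·x^3 + 16·x^4)·Dx^3  (order 3).
h: a_k = 0, 1, 0, -2/3, 2, -14/3, 88/9, -6004/315, 174/5, -33398/567, …
ICs: h(0) = 0, h′(0) = 1, h′′(0) = 0.

f: a_k = 1, 0, -1/2, 0, 1/24, 0, -1/720, 0, 1/40320, 0, …
Change of var in L_f (x↦r) gives L₀.
Integrate: L := L₀·Dx.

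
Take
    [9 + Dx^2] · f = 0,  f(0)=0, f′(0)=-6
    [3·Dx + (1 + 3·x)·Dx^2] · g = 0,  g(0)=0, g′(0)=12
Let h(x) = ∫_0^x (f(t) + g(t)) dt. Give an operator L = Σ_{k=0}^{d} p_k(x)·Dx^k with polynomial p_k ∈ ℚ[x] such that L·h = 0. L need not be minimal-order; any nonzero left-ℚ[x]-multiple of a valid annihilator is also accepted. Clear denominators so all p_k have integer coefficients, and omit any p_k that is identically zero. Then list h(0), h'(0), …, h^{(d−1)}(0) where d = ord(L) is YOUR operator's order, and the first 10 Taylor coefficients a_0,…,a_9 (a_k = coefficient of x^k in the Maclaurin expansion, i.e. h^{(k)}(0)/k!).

f: a_k = 0, -6, 0, 9, 0, -81/20, 0, 243/280, 0, -243/2240, …
g: a_k = 0, 12, -18, 36, -81, 972/5, -486, 8748/7, -6561/2, 8748, …
Sum ⇒ L₀ = lclm(L_f,L_g) in ℚ(x)⟨Dx⟩.
∫: right-multiply L₀ by Dx.
L = (63 + 54·x + 81·x^2)·Dx^2 + (9 + 45·x + 81·x^2 + 81·x^3)·Dx^3 + (7 + 6·x + 9·x^2)·Dx^4 + (1 + 5·x + 9·x^2 + 9·x^3)·Dx^5  (order 5).
h: a_k = 0, 0, 3, -6, 45/4, -81/5, 1269/40, -486/7, 350163/2240, -729/2, …
ICs: h(0) = 0, h′(0) = 0, h′′(0) = 6, h′′′(0) = -36, h′′′′(0) = 270.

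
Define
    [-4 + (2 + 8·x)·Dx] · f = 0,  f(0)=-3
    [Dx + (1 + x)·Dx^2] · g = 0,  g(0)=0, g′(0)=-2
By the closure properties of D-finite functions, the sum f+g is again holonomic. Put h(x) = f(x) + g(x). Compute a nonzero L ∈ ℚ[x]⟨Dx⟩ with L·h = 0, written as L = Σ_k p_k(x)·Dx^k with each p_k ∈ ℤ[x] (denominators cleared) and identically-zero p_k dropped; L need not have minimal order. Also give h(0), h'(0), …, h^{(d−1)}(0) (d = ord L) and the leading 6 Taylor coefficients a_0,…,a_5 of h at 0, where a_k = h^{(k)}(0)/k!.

L = (-8 + 4·x)·Dx + (-10 - 8·x + 20·x^2)·Dx^2 + (-1 - 3·x + 6·x^2 + 8·x^3)·Dx^3  (order 3).
h: a_k = -3, -8, 7, -38/3, 61/2, -422/5, …
ICs: h(0) = -3, h′(0) = -8, h′′(0) = 14.

f: a_k = -3, -6, 6, -12, 30, -84, …
g: a_k = 0, -2, 1, -2/3, 1/2, -2/5, …
f+g: L₀ = lclm(L_f,L_g), ord ≤ 1+2.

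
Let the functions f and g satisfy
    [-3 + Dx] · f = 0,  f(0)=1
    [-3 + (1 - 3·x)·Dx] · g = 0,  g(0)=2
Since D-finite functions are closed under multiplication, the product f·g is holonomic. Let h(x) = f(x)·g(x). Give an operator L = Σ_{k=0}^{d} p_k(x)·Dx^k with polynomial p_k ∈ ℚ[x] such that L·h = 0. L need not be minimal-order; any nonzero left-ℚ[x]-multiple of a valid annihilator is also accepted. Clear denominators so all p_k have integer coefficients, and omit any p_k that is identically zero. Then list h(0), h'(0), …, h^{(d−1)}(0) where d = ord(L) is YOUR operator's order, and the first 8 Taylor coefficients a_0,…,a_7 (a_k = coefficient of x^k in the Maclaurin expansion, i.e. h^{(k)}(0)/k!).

f: a_k = 1, 3, 9/2, 9/2, 27/8, 81/40, 81/80, 243/560, …
g: a_k = 2, 6, 18, 54, 162, 486, 1458, 4374, …
Product ⇒ symmetric product L₀, ord ≤ 1.
L = (6 - 9·x) + (-1 + 3·x)·Dx  (order 1).
h: a_k = 2, 12, 45, 144, 1755/4, 13203/10, 158517/40, 166455/14, …
ICs: h(0) = 2.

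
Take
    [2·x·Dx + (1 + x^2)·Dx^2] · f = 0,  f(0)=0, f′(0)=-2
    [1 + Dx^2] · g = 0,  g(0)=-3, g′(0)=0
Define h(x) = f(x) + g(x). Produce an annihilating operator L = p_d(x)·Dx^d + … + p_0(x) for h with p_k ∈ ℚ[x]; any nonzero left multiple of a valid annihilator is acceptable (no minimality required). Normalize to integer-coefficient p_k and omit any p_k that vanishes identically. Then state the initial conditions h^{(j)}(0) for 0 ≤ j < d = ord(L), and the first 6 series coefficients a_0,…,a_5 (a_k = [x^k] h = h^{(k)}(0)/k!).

f: a_k = 0, -2, 0, 2/3, 0, -2/5, …
g: a_k = -3, 0, 3/2, 0, -1/8, 0, …
Weyl lclm of L_f,L_g ⇒ L₀ (ord ≤ 4).
L = (-22·x + 28·x^3 + 2·x^5)·Dx + (-1 + 7·x^2 + 9·x^4 + x^6)·Dx^2 + (-22·x + 28·x^3 + 2·x^5)·Dx^3 + (-1 + 7·x^2 + 9·x^4 + x^6)·Dx^4  (order 4).
h: a_k = -3, -2, 3/2, 2/3, -1/8, -2/5, …
ICs: h(0) = -3, h′(0) = -2, h′′(0) = 3, h′′′(0) = 4.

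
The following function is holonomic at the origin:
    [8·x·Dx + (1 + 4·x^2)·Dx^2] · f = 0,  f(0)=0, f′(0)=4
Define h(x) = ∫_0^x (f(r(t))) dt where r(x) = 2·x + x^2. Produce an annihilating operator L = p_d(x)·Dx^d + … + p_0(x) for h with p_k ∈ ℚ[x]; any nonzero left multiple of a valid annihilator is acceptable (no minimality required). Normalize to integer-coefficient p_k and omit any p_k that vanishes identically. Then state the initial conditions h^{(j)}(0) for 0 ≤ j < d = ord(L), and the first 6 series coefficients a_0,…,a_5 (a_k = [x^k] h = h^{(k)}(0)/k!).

f: a_k = 0, 4, 0, -16/3, 0, 64/5, …
Change of var in L_f (x↦r) gives L₀.
h=∫h₀ ⇒ L = L₀·Dx.
L = (-1 + 32·x + 64·x^2 + 48·x^3 + 12·x^4)·Dx^2 + (1 + x + 16·x^2 + 32·x^3 + 20·x^4 + 4·x^5)·Dx^3  (order 3).
h: a_k = 0, 0, 4, 4/3, -32/3, -64/5, …
ICs: h(0) = 0, h′(0) = 0, h′′(0) = 8.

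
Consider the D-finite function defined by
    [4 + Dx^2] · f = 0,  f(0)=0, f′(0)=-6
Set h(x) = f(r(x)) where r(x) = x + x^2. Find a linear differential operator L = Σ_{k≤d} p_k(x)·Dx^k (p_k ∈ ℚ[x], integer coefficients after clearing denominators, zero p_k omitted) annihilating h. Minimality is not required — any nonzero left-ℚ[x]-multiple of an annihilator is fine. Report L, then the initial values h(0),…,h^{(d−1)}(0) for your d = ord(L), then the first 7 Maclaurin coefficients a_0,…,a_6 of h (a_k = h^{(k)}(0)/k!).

f: a_k = 0, -6, 0, 4, 0, -4/5, 0, …
h₀=f(r): pull back L_f along r ⇒ L₀.
L = (4 + 24·x + 48·x^2 + 32·x^3) - 2·Dx + (1 + 2·x)·Dx^2  (order 2).
h: a_k = 0, -6, -6, 4, 12, 56/5, 0, …
ICs: h(0) = 0, h′(0) = -6.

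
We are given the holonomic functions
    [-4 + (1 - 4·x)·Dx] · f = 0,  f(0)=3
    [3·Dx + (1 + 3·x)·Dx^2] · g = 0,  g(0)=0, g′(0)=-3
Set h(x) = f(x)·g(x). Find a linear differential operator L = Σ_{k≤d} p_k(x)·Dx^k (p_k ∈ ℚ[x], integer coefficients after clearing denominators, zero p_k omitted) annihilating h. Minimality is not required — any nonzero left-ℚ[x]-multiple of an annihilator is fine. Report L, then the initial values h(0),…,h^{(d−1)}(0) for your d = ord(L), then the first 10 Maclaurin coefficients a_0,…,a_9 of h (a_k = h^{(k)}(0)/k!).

f: a_k = 3, 12, 48, 192, 768, 3072, 12288, 49152, 196608, 786432, …
g: a_k = 0, -3, 9/2, -9, 81/4, -243/5, 243/2, -2187/7, 6561/8, -2187, …
h₀=f·g: eliminate ⇒ L₀, order ≤ 1·2.
L = 12 + (5 + 36·x)·Dx + (-1 + x + 12·x^2)·Dx^2  (order 2).
h: a_k = 0, -9, -45/2, -117, -1629/4, -8874/5, -67347/10, -975663/35, -30532311/280, -30991581/70, …
ICs: h(0) = 0, h′(0) = -9.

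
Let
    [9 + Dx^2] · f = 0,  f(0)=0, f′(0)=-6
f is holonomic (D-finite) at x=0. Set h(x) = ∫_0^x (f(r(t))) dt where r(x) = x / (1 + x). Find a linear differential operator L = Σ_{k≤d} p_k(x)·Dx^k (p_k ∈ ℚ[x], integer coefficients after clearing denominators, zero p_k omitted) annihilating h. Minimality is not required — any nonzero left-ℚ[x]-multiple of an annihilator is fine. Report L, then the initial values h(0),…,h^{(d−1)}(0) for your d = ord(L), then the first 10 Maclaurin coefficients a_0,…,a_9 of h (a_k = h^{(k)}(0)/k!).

f: a_k = 0, -6, 0, 9, 0, -81/20, 0, 243/280, 0, -243/2240, …
h₀=f(r): pull back L_f along r ⇒ L₀.
h=∫h₀ ⇒ L = L₀·Dx.
L = 9·Dx + (2 + 6·x + 6·x^2 + 2·x^3)·Dx^2 + (1 + 4·x + 6·x^2 + 4·x^3 + x^4)·Dx^3  (order 3).
h: a_k = 0, 0, -3, 2, 3/4, -21/5, 293/40, -255/28, 19353/2240, -631/120, …
ICs: h(0) = 0, h′(0) = 0, h′′(0) = -6.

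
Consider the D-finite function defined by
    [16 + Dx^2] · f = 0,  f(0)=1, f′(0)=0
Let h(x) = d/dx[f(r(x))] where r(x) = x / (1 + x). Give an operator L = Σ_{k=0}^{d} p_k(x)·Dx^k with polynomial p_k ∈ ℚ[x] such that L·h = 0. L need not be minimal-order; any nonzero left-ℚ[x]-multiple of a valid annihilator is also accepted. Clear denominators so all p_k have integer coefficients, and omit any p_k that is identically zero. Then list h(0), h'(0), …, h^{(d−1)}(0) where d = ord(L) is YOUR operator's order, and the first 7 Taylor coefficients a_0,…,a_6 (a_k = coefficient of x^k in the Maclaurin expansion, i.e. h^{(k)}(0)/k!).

L = (22 + 12·x + 6·x^2) + (6 + 18·x + 18·x^2 + 6·x^3)·Dx + (1 + 4·x + 6·x^2 + 4·x^3 + x^4)·Dx^2  (order 2).
h: a_k = 0, -16, 48, -160/3, -160/3, 5488/15, -4592/5, …
ICs: h(0) = 0, h′(0) = -16.

f: a_k = 1, 0, -8, 0, 32/3, 0, -256/45, …
h₀=f(r): pull back L_f along r ⇒ L₀.
Differentiate: ansatz ord ≤ ord L₀ ⇒ L.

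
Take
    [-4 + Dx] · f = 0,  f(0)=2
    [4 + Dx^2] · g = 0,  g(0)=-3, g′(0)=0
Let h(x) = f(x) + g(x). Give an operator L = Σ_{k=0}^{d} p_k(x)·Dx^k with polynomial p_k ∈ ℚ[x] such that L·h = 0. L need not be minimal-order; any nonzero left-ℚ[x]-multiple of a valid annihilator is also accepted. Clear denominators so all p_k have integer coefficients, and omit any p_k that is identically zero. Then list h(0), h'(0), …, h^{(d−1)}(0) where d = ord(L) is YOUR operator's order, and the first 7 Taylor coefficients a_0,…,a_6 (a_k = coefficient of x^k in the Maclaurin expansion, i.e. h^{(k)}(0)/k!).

f: a_k = 2, 8, 16, 64/3, 64/3, 256/15, 512/45, …
g: a_k = -3, 0, 6, 0, -2, 0, 4/15, …
Sum ⇒ L₀ = lclm(L_f,L_g) in ℚ(x)⟨Dx⟩.
L = -16 + 4·Dx - 4·Dx^2 + Dx^3  (order 3).
h: a_k = -1, 8, 22, 64/3, 58/3, 256/15, 524/45, …
ICs: h(0) = -1, h′(0) = 8, h′′(0) = 44.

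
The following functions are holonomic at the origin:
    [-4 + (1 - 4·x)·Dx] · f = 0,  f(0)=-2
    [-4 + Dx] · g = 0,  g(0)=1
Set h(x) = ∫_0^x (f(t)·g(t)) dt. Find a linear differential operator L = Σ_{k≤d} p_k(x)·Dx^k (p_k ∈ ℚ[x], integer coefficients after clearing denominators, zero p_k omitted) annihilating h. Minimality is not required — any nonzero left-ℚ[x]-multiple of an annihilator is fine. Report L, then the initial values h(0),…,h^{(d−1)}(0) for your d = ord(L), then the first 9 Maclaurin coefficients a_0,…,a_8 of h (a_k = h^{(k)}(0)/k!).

f: a_k = -2, -8, -32, -128, -512, -2048, -8192, -32768, -131072, …
g: a_k = 1, 4, 8, 32/3, 32/3, 128/15, 256/45, 1024/315, 512/315, …
f·g: L₀ = L_f ⊗_s L_g, ord ≤ 1·1.
Integrate: L := L₀·Dx.
L = (8 - 16·x)·Dx + (-1 + 4·x)·Dx^2  (order 2).
h: a_k = 0, -2, -8, -80/3, -256/3, -832/3, -41728/45, -1001984/315, -701440/63, …
ICs: h(0) = 0, h′(0) = -2.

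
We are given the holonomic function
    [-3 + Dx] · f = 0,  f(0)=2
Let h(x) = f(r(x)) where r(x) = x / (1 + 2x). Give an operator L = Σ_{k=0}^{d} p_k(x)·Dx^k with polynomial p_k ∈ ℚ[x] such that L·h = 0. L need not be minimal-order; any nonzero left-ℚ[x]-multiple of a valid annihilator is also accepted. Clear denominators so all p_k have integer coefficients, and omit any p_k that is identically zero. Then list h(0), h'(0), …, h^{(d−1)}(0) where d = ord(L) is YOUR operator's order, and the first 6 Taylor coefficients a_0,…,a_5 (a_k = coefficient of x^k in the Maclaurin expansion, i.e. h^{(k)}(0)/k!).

f: a_k = 2, 6, 9, 9, 27/4, 81/20, …
Substitute x→r, Dx→(1/r')Dx; clear ⇒ L₀.
L = -3 + (1 + 4·x + 4·x^2)·Dx  (order 1).
h: a_k = 2, 6, -3, -3, 51/4, -519/20, …
ICs: h(0) = 2.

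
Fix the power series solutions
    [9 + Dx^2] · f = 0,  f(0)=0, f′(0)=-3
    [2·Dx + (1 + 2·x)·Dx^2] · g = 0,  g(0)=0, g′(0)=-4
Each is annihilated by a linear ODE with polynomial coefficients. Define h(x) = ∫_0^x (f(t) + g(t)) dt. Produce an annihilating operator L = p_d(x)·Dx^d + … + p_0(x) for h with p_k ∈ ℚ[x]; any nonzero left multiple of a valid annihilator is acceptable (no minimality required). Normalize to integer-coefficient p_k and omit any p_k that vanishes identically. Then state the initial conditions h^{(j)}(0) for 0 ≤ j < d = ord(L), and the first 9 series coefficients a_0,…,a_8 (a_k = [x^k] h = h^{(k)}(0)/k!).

L = (594 + 648·x + 648·x^2)·Dx^2 + (153 + 630·x + 972·x^2 + 648·x^3)·Dx^3 + (66 + 72·x + 72·x^2)·Dx^4 + (17 + 70·x + 108·x^2 + 72·x^3)·Dx^5  (order 5).
h: a_k = 0, 0, -7/2, 4/3, -5/24, 8/5, -593/240, 64/21, -2891/640, …
ICs: h(0) = 0, h′(0) = 0, h′′(0) = -7, h′′′(0) = 8, h′′′′(0) = -5.

f: a_k = 0, -3, 0, 9/2, 0, -81/40, 0, 243/560, 0, …
g: a_k = 0, -4, 4, -16/3, 8, -64/5, 64/3, -256/7, 64, …
Weyl lclm of L_f,L_g ⇒ L₀ (ord ≤ 4).
h=∫₀ˣh₀: take L = L₀·Dx.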